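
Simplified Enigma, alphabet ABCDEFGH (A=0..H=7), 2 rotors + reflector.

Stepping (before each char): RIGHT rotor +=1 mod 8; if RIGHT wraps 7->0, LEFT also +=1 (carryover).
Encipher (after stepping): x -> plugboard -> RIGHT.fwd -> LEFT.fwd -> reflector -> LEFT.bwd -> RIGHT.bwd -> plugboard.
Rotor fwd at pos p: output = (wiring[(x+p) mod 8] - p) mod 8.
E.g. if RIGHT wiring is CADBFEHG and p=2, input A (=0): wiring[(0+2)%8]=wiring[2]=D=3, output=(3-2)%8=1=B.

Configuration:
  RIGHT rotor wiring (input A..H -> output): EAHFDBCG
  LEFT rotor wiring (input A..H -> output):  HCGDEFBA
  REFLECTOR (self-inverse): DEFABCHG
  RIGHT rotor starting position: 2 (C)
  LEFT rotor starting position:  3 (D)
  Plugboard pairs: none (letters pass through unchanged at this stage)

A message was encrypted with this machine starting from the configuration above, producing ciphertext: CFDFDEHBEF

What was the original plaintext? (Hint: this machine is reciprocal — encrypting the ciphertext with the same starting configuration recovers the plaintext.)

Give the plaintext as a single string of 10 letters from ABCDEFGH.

Char 1 ('C'): step: R->3, L=3; C->plug->C->R->G->L->H->refl->G->L'->D->R'->E->plug->E
Char 2 ('F'): step: R->4, L=3; F->plug->F->R->E->L->F->refl->C->L'->C->R'->D->plug->D
Char 3 ('D'): step: R->5, L=3; D->plug->D->R->H->L->D->refl->A->L'->A->R'->G->plug->G
Char 4 ('F'): step: R->6, L=3; F->plug->F->R->H->L->D->refl->A->L'->A->R'->B->plug->B
Char 5 ('D'): step: R->7, L=3; D->plug->D->R->A->L->A->refl->D->L'->H->R'->A->plug->A
Char 6 ('E'): step: R->0, L->4 (L advanced); E->plug->E->R->D->L->E->refl->B->L'->B->R'->F->plug->F
Char 7 ('H'): step: R->1, L=4; H->plug->H->R->D->L->E->refl->B->L'->B->R'->F->plug->F
Char 8 ('B'): step: R->2, L=4; B->plug->B->R->D->L->E->refl->B->L'->B->R'->C->plug->C
Char 9 ('E'): step: R->3, L=4; E->plug->E->R->D->L->E->refl->B->L'->B->R'->F->plug->F
Char 10 ('F'): step: R->4, L=4; F->plug->F->R->E->L->D->refl->A->L'->A->R'->E->plug->E

Answer: EDGBAFFCFE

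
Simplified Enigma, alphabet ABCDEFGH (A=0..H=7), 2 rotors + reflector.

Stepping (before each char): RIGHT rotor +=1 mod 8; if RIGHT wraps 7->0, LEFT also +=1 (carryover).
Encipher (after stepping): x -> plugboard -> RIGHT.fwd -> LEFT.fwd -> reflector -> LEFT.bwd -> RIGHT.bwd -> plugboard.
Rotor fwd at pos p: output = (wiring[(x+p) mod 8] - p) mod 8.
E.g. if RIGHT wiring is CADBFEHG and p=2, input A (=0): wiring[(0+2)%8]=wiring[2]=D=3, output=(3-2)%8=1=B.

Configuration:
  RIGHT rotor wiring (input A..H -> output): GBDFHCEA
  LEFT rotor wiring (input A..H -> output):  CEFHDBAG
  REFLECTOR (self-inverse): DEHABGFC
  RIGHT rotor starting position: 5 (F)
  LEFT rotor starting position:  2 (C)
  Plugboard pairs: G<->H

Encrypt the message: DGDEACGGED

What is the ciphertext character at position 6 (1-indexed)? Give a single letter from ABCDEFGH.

Char 1 ('D'): step: R->6, L=2; D->plug->D->R->D->L->H->refl->C->L'->H->R'->F->plug->F
Char 2 ('G'): step: R->7, L=2; G->plug->H->R->F->L->E->refl->B->L'->C->R'->C->plug->C
Char 3 ('D'): step: R->0, L->3 (L advanced); D->plug->D->R->F->L->H->refl->C->L'->H->R'->E->plug->E
Char 4 ('E'): step: R->1, L=3; E->plug->E->R->B->L->A->refl->D->L'->E->R'->C->plug->C
Char 5 ('A'): step: R->2, L=3; A->plug->A->R->B->L->A->refl->D->L'->E->R'->G->plug->H
Char 6 ('C'): step: R->3, L=3; C->plug->C->R->H->L->C->refl->H->L'->F->R'->E->plug->E

E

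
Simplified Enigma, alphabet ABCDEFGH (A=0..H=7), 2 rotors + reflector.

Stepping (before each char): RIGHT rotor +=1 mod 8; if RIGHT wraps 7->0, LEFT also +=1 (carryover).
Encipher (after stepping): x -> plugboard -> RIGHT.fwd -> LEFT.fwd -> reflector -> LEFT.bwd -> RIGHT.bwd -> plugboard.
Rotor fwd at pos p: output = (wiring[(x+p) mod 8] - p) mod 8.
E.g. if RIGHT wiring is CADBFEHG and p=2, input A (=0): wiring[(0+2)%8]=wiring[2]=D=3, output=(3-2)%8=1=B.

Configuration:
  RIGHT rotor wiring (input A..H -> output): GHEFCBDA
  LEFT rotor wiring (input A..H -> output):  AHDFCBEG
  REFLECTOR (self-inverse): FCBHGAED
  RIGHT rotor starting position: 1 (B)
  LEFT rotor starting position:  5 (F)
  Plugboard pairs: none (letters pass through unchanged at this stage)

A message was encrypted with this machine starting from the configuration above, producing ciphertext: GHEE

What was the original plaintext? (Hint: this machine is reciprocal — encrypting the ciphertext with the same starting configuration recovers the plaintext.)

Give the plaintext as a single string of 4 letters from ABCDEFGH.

Char 1 ('G'): step: R->2, L=5; G->plug->G->R->E->L->C->refl->B->L'->C->R'->A->plug->A
Char 2 ('H'): step: R->3, L=5; H->plug->H->R->B->L->H->refl->D->L'->D->R'->F->plug->F
Char 3 ('E'): step: R->4, L=5; E->plug->E->R->C->L->B->refl->C->L'->E->R'->D->plug->D
Char 4 ('E'): step: R->5, L=5; E->plug->E->R->C->L->B->refl->C->L'->E->R'->A->plug->A

Answer: AFDA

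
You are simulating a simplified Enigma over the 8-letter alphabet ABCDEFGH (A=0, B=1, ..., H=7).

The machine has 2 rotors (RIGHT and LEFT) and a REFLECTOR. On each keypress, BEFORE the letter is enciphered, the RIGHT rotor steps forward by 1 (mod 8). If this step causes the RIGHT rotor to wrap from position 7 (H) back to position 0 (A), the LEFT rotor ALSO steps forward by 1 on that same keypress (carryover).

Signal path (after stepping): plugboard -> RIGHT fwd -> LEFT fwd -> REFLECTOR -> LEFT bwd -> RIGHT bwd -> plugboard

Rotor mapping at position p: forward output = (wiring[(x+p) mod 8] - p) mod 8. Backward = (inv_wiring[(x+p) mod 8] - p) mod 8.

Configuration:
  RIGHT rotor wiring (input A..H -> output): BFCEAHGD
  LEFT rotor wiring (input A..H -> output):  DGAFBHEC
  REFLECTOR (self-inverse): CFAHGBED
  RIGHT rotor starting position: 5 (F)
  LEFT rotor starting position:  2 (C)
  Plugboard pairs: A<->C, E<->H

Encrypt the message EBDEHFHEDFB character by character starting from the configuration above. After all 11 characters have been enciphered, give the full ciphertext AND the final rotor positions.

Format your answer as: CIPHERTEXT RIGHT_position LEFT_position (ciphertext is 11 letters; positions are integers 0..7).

Char 1 ('E'): step: R->6, L=2; E->plug->H->R->B->L->D->refl->H->L'->C->R'->G->plug->G
Char 2 ('B'): step: R->7, L=2; B->plug->B->R->C->L->H->refl->D->L'->B->R'->F->plug->F
Char 3 ('D'): step: R->0, L->3 (L advanced); D->plug->D->R->E->L->H->refl->D->L'->G->R'->G->plug->G
Char 4 ('E'): step: R->1, L=3; E->plug->H->R->A->L->C->refl->A->L'->F->R'->F->plug->F
Char 5 ('H'): step: R->2, L=3; H->plug->E->R->E->L->H->refl->D->L'->G->R'->C->plug->A
Char 6 ('F'): step: R->3, L=3; F->plug->F->R->G->L->D->refl->H->L'->E->R'->C->plug->A
Char 7 ('H'): step: R->4, L=3; H->plug->E->R->F->L->A->refl->C->L'->A->R'->H->plug->E
Char 8 ('E'): step: R->5, L=3; E->plug->H->R->D->L->B->refl->F->L'->H->R'->G->plug->G
Char 9 ('D'): step: R->6, L=3; D->plug->D->R->H->L->F->refl->B->L'->D->R'->C->plug->A
Char 10 ('F'): step: R->7, L=3; F->plug->F->R->B->L->G->refl->E->L'->C->R'->B->plug->B
Char 11 ('B'): step: R->0, L->4 (L advanced); B->plug->B->R->F->L->C->refl->A->L'->C->R'->C->plug->A
Final: ciphertext=GFGFAAEGABA, RIGHT=0, LEFT=4

Answer: GFGFAAEGABA 0 4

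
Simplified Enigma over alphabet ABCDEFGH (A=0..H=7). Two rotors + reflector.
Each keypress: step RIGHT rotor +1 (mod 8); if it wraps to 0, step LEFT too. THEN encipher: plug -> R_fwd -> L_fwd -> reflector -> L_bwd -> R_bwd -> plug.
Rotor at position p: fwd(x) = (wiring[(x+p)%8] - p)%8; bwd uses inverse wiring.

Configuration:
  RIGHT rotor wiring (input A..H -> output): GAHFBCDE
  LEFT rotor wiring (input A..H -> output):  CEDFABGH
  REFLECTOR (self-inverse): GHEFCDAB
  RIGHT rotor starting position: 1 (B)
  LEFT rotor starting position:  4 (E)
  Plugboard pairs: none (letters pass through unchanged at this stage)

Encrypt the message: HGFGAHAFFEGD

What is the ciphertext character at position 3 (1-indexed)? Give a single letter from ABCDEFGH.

Char 1 ('H'): step: R->2, L=4; H->plug->H->R->G->L->H->refl->B->L'->H->R'->C->plug->C
Char 2 ('G'): step: R->3, L=4; G->plug->G->R->F->L->A->refl->G->L'->E->R'->H->plug->H
Char 3 ('F'): step: R->4, L=4; F->plug->F->R->E->L->G->refl->A->L'->F->R'->A->plug->A

A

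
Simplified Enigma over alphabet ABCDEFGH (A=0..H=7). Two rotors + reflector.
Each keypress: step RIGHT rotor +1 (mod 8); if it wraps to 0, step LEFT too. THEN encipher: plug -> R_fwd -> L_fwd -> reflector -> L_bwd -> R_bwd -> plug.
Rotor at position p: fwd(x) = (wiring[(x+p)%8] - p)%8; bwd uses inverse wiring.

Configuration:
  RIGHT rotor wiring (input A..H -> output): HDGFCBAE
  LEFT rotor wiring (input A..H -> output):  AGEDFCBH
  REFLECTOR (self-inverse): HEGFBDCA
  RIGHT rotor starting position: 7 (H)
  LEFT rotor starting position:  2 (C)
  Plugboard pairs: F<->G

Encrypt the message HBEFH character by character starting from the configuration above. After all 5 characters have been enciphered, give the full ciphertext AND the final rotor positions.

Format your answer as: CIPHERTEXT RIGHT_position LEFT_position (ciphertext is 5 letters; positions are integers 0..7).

Char 1 ('H'): step: R->0, L->3 (L advanced); H->plug->H->R->E->L->E->refl->B->L'->H->R'->A->plug->A
Char 2 ('B'): step: R->1, L=3; B->plug->B->R->F->L->F->refl->D->L'->G->R'->H->plug->H
Char 3 ('E'): step: R->2, L=3; E->plug->E->R->G->L->D->refl->F->L'->F->R'->G->plug->F
Char 4 ('F'): step: R->3, L=3; F->plug->G->R->A->L->A->refl->H->L'->C->R'->A->plug->A
Char 5 ('H'): step: R->4, L=3; H->plug->H->R->B->L->C->refl->G->L'->D->R'->E->plug->E
Final: ciphertext=AHFAE, RIGHT=4, LEFT=3

Answer: AHFAE 4 3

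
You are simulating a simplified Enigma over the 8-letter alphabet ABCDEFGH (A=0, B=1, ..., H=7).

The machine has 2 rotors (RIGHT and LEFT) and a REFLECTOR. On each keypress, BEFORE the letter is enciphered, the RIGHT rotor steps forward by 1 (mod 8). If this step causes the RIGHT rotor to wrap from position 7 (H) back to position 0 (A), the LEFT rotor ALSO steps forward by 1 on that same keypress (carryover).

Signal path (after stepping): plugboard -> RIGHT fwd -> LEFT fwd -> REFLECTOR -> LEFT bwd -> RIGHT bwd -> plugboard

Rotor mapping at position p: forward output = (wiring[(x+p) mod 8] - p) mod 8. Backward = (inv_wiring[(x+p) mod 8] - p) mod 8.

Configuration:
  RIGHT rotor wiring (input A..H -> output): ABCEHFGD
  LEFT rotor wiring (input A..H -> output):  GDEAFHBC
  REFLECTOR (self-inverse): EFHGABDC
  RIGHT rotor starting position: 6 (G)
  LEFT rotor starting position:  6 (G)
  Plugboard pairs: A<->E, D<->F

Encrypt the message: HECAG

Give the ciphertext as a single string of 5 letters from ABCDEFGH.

Char 1 ('H'): step: R->7, L=6; H->plug->H->R->H->L->B->refl->F->L'->D->R'->D->plug->F
Char 2 ('E'): step: R->0, L->7 (L advanced); E->plug->A->R->A->L->D->refl->G->L'->F->R'->F->plug->D
Char 3 ('C'): step: R->1, L=7; C->plug->C->R->D->L->F->refl->B->L'->E->R'->E->plug->A
Char 4 ('A'): step: R->2, L=7; A->plug->E->R->E->L->B->refl->F->L'->D->R'->D->plug->F
Char 5 ('G'): step: R->3, L=7; G->plug->G->R->G->L->A->refl->E->L'->C->R'->C->plug->C

Answer: FDAFC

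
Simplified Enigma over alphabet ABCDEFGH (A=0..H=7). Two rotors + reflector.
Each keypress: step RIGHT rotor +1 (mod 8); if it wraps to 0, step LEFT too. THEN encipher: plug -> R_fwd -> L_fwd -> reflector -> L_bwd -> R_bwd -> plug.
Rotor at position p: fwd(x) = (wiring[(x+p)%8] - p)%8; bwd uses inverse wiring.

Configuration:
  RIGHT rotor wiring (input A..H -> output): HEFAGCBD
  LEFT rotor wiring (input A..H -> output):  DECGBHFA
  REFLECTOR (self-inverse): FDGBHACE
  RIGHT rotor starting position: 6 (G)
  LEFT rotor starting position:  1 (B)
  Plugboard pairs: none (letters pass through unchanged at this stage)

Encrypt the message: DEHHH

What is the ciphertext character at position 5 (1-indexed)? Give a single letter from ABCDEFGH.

Char 1 ('D'): step: R->7, L=1; D->plug->D->R->G->L->H->refl->E->L'->F->R'->C->plug->C
Char 2 ('E'): step: R->0, L->2 (L advanced); E->plug->E->R->G->L->B->refl->D->L'->E->R'->B->plug->B
Char 3 ('H'): step: R->1, L=2; H->plug->H->R->G->L->B->refl->D->L'->E->R'->B->plug->B
Char 4 ('H'): step: R->2, L=2; H->plug->H->R->C->L->H->refl->E->L'->B->R'->F->plug->F
Char 5 ('H'): step: R->3, L=2; H->plug->H->R->C->L->H->refl->E->L'->B->R'->G->plug->G

G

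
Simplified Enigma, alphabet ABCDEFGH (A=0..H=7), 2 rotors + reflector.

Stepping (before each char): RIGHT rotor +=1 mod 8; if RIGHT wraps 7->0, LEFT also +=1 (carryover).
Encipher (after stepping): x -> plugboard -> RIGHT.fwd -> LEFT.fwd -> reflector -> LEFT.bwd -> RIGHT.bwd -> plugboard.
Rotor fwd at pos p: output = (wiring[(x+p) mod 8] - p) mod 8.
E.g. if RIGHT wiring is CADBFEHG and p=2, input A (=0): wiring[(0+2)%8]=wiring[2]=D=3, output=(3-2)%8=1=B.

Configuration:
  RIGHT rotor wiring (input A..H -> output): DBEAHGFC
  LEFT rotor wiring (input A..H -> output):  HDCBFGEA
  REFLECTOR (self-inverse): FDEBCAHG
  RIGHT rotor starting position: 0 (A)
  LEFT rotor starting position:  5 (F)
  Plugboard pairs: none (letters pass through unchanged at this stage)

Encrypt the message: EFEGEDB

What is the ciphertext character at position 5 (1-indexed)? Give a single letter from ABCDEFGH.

Char 1 ('E'): step: R->1, L=5; E->plug->E->R->F->L->F->refl->A->L'->H->R'->C->plug->C
Char 2 ('F'): step: R->2, L=5; F->plug->F->R->A->L->B->refl->D->L'->C->R'->A->plug->A
Char 3 ('E'): step: R->3, L=5; E->plug->E->R->H->L->A->refl->F->L'->F->R'->A->plug->A
Char 4 ('G'): step: R->4, L=5; G->plug->G->R->A->L->B->refl->D->L'->C->R'->B->plug->B
Char 5 ('E'): step: R->5, L=5; E->plug->E->R->E->L->G->refl->H->L'->B->R'->A->plug->A

A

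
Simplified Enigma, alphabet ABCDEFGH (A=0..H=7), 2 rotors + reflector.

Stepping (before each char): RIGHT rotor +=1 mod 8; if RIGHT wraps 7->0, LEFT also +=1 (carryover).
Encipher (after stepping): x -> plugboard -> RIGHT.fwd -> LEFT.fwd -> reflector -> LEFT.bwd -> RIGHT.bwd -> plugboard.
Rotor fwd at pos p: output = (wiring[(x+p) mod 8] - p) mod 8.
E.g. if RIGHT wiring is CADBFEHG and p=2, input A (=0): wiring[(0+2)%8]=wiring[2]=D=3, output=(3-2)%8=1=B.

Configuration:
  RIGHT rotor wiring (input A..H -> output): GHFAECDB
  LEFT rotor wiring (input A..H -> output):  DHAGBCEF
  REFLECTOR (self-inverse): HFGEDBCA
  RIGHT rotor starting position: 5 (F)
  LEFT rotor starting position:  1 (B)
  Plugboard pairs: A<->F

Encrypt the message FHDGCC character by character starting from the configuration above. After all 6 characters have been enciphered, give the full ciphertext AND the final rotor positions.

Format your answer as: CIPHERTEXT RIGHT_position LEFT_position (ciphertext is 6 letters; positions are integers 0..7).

Answer: GFEBFE 3 2

Derivation:
Char 1 ('F'): step: R->6, L=1; F->plug->A->R->F->L->D->refl->E->L'->G->R'->G->plug->G
Char 2 ('H'): step: R->7, L=1; H->plug->H->R->E->L->B->refl->F->L'->C->R'->A->plug->F
Char 3 ('D'): step: R->0, L->2 (L advanced); D->plug->D->R->A->L->G->refl->C->L'->E->R'->E->plug->E
Char 4 ('G'): step: R->1, L=2; G->plug->G->R->A->L->G->refl->C->L'->E->R'->B->plug->B
Char 5 ('C'): step: R->2, L=2; C->plug->C->R->C->L->H->refl->A->L'->D->R'->A->plug->F
Char 6 ('C'): step: R->3, L=2; C->plug->C->R->H->L->F->refl->B->L'->G->R'->E->plug->E
Final: ciphertext=GFEBFE, RIGHT=3, LEFT=2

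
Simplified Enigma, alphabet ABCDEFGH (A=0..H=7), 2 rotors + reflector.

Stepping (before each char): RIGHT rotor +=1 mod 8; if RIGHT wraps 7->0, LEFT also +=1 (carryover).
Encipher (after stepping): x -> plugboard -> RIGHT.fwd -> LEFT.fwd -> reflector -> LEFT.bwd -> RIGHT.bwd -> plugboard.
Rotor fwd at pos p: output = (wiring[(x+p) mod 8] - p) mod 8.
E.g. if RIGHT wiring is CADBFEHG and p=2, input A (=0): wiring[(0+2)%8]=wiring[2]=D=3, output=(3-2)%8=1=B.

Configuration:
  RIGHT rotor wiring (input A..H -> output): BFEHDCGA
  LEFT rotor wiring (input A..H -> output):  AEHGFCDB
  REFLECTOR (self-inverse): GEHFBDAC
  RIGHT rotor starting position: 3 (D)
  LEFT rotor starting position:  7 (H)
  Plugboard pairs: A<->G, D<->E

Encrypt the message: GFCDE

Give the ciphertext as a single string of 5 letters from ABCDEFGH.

Char 1 ('G'): step: R->4, L=7; G->plug->A->R->H->L->E->refl->B->L'->B->R'->F->plug->F
Char 2 ('F'): step: R->5, L=7; F->plug->F->R->H->L->E->refl->B->L'->B->R'->B->plug->B
Char 3 ('C'): step: R->6, L=7; C->plug->C->R->D->L->A->refl->G->L'->F->R'->G->plug->A
Char 4 ('D'): step: R->7, L=7; D->plug->E->R->A->L->C->refl->H->L'->E->R'->F->plug->F
Char 5 ('E'): step: R->0, L->0 (L advanced); E->plug->D->R->H->L->B->refl->E->L'->B->R'->A->plug->G

Answer: FBAFG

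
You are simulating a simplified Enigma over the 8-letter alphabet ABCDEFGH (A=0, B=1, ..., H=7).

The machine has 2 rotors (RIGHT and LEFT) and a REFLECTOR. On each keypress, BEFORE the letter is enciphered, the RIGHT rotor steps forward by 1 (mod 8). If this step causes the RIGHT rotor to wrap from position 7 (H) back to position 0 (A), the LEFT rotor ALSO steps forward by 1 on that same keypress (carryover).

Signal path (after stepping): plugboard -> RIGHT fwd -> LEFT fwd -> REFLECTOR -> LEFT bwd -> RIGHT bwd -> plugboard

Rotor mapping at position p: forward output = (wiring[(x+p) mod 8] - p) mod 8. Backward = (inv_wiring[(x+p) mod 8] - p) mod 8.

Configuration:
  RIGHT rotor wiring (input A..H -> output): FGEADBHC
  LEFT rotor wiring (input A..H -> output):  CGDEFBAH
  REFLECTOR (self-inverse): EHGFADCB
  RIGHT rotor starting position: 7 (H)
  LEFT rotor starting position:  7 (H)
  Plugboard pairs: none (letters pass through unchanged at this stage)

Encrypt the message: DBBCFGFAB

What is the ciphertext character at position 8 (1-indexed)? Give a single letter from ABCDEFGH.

Char 1 ('D'): step: R->0, L->0 (L advanced); D->plug->D->R->A->L->C->refl->G->L'->B->R'->F->plug->F
Char 2 ('B'): step: R->1, L=0; B->plug->B->R->D->L->E->refl->A->L'->G->R'->F->plug->F
Char 3 ('B'): step: R->2, L=0; B->plug->B->R->G->L->A->refl->E->L'->D->R'->G->plug->G
Char 4 ('C'): step: R->3, L=0; C->plug->C->R->G->L->A->refl->E->L'->D->R'->G->plug->G
Char 5 ('F'): step: R->4, L=0; F->plug->F->R->C->L->D->refl->F->L'->E->R'->H->plug->H
Char 6 ('G'): step: R->5, L=0; G->plug->G->R->D->L->E->refl->A->L'->G->R'->H->plug->H
Char 7 ('F'): step: R->6, L=0; F->plug->F->R->C->L->D->refl->F->L'->E->R'->B->plug->B
Char 8 ('A'): step: R->7, L=0; A->plug->A->R->D->L->E->refl->A->L'->G->R'->B->plug->B

B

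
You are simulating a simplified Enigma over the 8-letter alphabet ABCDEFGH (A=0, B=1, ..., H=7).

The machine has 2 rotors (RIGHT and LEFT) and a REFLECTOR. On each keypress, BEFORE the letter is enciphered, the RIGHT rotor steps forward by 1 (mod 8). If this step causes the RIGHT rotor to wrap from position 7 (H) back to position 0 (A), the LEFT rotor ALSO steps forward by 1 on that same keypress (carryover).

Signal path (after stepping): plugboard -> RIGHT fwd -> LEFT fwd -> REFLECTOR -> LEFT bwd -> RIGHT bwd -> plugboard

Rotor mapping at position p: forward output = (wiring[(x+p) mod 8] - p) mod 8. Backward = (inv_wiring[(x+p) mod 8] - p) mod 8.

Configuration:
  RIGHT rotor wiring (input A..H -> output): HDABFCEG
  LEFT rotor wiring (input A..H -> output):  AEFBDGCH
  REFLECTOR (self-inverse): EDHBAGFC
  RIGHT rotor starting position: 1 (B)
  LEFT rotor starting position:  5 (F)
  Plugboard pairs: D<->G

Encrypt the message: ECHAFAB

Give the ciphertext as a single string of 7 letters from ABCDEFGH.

Char 1 ('E'): step: R->2, L=5; E->plug->E->R->C->L->C->refl->H->L'->E->R'->F->plug->F
Char 2 ('C'): step: R->3, L=5; C->plug->C->R->H->L->G->refl->F->L'->B->R'->D->plug->G
Char 3 ('H'): step: R->4, L=5; H->plug->H->R->F->L->A->refl->E->L'->G->R'->B->plug->B
Char 4 ('A'): step: R->5, L=5; A->plug->A->R->F->L->A->refl->E->L'->G->R'->E->plug->E
Char 5 ('F'): step: R->6, L=5; F->plug->F->R->D->L->D->refl->B->L'->A->R'->B->plug->B
Char 6 ('A'): step: R->7, L=5; A->plug->A->R->H->L->G->refl->F->L'->B->R'->D->plug->G
Char 7 ('B'): step: R->0, L->6 (L advanced); B->plug->B->R->D->L->G->refl->F->L'->G->R'->H->plug->H

Answer: FGBEBGH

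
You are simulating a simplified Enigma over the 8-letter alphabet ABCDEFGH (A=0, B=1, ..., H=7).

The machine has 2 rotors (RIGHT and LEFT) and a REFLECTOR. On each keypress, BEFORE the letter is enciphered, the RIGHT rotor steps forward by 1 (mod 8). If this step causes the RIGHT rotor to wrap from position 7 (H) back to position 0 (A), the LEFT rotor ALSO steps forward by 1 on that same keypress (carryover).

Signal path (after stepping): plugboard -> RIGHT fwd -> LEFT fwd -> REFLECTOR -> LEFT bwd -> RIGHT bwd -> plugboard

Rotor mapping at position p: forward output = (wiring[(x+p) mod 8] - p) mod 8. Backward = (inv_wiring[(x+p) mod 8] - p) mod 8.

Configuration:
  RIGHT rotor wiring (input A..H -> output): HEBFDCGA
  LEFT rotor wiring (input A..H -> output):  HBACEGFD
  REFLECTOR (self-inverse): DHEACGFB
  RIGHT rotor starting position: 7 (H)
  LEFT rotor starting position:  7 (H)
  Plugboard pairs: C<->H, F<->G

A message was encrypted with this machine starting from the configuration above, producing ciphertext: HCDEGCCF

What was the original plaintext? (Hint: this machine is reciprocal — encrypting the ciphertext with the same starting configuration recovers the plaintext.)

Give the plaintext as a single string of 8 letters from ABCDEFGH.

Answer: CGHCCAEG

Derivation:
Char 1 ('H'): step: R->0, L->0 (L advanced); H->plug->C->R->B->L->B->refl->H->L'->A->R'->H->plug->C
Char 2 ('C'): step: R->1, L=0; C->plug->H->R->G->L->F->refl->G->L'->F->R'->F->plug->G
Char 3 ('D'): step: R->2, L=0; D->plug->D->R->A->L->H->refl->B->L'->B->R'->C->plug->H
Char 4 ('E'): step: R->3, L=0; E->plug->E->R->F->L->G->refl->F->L'->G->R'->H->plug->C
Char 5 ('G'): step: R->4, L=0; G->plug->F->R->A->L->H->refl->B->L'->B->R'->H->plug->C
Char 6 ('C'): step: R->5, L=0; C->plug->H->R->G->L->F->refl->G->L'->F->R'->A->plug->A
Char 7 ('C'): step: R->6, L=0; C->plug->H->R->E->L->E->refl->C->L'->D->R'->E->plug->E
Char 8 ('F'): step: R->7, L=0; F->plug->G->R->D->L->C->refl->E->L'->E->R'->F->plug->G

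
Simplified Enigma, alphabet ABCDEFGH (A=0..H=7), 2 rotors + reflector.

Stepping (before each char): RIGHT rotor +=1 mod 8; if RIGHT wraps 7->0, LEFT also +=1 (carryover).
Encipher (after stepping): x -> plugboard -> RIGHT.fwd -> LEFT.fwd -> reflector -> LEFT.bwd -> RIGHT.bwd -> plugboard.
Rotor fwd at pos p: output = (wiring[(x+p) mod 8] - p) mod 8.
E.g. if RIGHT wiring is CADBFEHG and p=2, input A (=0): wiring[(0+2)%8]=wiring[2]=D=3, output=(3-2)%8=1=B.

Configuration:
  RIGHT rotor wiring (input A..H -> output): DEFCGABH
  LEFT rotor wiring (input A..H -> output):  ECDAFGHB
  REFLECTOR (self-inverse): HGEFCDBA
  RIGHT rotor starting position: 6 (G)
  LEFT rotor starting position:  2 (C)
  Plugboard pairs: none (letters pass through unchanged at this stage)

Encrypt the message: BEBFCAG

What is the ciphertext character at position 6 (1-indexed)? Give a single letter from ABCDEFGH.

Char 1 ('B'): step: R->7, L=2; B->plug->B->R->E->L->F->refl->D->L'->C->R'->H->plug->H
Char 2 ('E'): step: R->0, L->3 (L advanced); E->plug->E->R->G->L->H->refl->A->L'->H->R'->H->plug->H
Char 3 ('B'): step: R->1, L=3; B->plug->B->R->E->L->G->refl->B->L'->F->R'->D->plug->D
Char 4 ('F'): step: R->2, L=3; F->plug->F->R->F->L->B->refl->G->L'->E->R'->C->plug->C
Char 5 ('C'): step: R->3, L=3; C->plug->C->R->F->L->B->refl->G->L'->E->R'->E->plug->E
Char 6 ('A'): step: R->4, L=3; A->plug->A->R->C->L->D->refl->F->L'->A->R'->F->plug->F

F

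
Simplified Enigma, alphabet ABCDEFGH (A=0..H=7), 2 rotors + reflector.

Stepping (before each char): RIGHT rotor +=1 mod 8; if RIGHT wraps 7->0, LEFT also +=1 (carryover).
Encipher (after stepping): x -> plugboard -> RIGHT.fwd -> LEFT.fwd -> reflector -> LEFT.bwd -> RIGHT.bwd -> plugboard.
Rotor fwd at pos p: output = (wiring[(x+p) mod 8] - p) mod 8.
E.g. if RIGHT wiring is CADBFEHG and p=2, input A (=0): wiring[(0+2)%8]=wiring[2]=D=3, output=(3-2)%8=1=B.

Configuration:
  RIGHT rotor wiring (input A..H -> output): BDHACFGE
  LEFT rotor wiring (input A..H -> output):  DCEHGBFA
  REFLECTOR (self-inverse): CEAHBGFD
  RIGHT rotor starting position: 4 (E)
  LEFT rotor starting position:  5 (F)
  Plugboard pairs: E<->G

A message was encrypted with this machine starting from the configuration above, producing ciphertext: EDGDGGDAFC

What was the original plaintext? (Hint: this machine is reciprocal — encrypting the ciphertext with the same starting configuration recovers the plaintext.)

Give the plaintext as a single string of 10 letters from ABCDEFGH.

Char 1 ('E'): step: R->5, L=5; E->plug->G->R->D->L->G->refl->F->L'->E->R'->D->plug->D
Char 2 ('D'): step: R->6, L=5; D->plug->D->R->F->L->H->refl->D->L'->C->R'->F->plug->F
Char 3 ('G'): step: R->7, L=5; G->plug->E->R->B->L->A->refl->C->L'->G->R'->G->plug->E
Char 4 ('D'): step: R->0, L->6 (L advanced); D->plug->D->R->A->L->H->refl->D->L'->H->R'->C->plug->C
Char 5 ('G'): step: R->1, L=6; G->plug->E->R->E->L->G->refl->F->L'->C->R'->A->plug->A
Char 6 ('G'): step: R->2, L=6; G->plug->E->R->E->L->G->refl->F->L'->C->R'->F->plug->F
Char 7 ('D'): step: R->3, L=6; D->plug->D->R->D->L->E->refl->B->L'->F->R'->A->plug->A
Char 8 ('A'): step: R->4, L=6; A->plug->A->R->G->L->A->refl->C->L'->B->R'->B->plug->B
Char 9 ('F'): step: R->5, L=6; F->plug->F->R->C->L->F->refl->G->L'->E->R'->D->plug->D
Char 10 ('C'): step: R->6, L=6; C->plug->C->R->D->L->E->refl->B->L'->F->R'->D->plug->D

Answer: DFECAFABDD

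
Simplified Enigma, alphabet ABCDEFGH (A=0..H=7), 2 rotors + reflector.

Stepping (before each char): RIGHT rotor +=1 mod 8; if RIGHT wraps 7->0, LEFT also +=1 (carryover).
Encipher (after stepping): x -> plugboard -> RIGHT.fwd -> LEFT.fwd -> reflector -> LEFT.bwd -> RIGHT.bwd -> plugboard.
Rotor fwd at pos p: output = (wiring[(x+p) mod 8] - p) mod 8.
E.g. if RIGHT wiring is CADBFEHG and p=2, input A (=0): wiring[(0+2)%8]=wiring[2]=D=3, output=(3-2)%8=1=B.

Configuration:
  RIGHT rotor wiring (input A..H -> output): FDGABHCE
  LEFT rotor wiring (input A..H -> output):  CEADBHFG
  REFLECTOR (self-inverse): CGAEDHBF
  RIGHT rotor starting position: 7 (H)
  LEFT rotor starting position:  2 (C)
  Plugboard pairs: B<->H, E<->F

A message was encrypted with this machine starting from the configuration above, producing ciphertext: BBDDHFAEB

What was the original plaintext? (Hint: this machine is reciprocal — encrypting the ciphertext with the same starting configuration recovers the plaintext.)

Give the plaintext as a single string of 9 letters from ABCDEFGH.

Answer: GACADEECG

Derivation:
Char 1 ('B'): step: R->0, L->3 (L advanced); B->plug->H->R->E->L->D->refl->E->L'->C->R'->G->plug->G
Char 2 ('B'): step: R->1, L=3; B->plug->H->R->E->L->D->refl->E->L'->C->R'->A->plug->A
Char 3 ('D'): step: R->2, L=3; D->plug->D->R->F->L->H->refl->F->L'->H->R'->C->plug->C
Char 4 ('D'): step: R->3, L=3; D->plug->D->R->H->L->F->refl->H->L'->F->R'->A->plug->A
Char 5 ('H'): step: R->4, L=3; H->plug->B->R->D->L->C->refl->A->L'->A->R'->D->plug->D
Char 6 ('F'): step: R->5, L=3; F->plug->E->R->G->L->B->refl->G->L'->B->R'->F->plug->E
Char 7 ('A'): step: R->6, L=3; A->plug->A->R->E->L->D->refl->E->L'->C->R'->F->plug->E
Char 8 ('E'): step: R->7, L=3; E->plug->F->R->C->L->E->refl->D->L'->E->R'->C->plug->C
Char 9 ('B'): step: R->0, L->4 (L advanced); B->plug->H->R->E->L->G->refl->B->L'->C->R'->G->plug->G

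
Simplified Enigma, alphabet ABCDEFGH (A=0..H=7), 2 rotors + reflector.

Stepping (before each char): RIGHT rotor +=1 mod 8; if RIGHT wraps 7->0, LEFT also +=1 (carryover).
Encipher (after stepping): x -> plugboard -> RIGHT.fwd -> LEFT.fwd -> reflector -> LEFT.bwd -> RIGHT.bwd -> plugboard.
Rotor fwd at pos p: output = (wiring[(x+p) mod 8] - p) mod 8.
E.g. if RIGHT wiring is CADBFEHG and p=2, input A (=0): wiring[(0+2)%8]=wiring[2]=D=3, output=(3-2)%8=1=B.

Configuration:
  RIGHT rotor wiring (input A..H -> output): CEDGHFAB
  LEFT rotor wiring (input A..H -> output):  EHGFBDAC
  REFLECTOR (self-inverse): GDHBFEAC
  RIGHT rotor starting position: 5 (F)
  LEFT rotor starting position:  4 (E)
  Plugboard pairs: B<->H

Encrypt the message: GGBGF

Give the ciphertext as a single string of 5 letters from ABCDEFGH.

Char 1 ('G'): step: R->6, L=4; G->plug->G->R->B->L->H->refl->C->L'->G->R'->D->plug->D
Char 2 ('G'): step: R->7, L=4; G->plug->G->R->G->L->C->refl->H->L'->B->R'->H->plug->B
Char 3 ('B'): step: R->0, L->5 (L advanced); B->plug->H->R->B->L->D->refl->B->L'->F->R'->F->plug->F
Char 4 ('G'): step: R->1, L=5; G->plug->G->R->A->L->G->refl->A->L'->G->R'->D->plug->D
Char 5 ('F'): step: R->2, L=5; F->plug->F->R->H->L->E->refl->F->L'->C->R'->H->plug->B

Answer: DBFDB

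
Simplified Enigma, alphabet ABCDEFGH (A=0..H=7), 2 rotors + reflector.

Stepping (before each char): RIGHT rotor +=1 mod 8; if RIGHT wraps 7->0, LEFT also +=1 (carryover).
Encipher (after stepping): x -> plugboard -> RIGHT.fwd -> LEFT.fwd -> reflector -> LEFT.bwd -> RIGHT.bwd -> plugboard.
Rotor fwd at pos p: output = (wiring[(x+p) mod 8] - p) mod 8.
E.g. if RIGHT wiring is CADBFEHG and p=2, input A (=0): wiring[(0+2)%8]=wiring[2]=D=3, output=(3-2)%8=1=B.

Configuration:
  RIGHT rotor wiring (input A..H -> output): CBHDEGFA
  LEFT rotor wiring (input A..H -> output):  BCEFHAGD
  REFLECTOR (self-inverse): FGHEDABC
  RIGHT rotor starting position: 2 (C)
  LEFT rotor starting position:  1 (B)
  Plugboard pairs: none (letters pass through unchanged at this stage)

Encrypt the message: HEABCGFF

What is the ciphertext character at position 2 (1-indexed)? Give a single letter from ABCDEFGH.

Char 1 ('H'): step: R->3, L=1; H->plug->H->R->E->L->H->refl->C->L'->G->R'->G->plug->G
Char 2 ('E'): step: R->4, L=1; E->plug->E->R->G->L->C->refl->H->L'->E->R'->D->plug->D

D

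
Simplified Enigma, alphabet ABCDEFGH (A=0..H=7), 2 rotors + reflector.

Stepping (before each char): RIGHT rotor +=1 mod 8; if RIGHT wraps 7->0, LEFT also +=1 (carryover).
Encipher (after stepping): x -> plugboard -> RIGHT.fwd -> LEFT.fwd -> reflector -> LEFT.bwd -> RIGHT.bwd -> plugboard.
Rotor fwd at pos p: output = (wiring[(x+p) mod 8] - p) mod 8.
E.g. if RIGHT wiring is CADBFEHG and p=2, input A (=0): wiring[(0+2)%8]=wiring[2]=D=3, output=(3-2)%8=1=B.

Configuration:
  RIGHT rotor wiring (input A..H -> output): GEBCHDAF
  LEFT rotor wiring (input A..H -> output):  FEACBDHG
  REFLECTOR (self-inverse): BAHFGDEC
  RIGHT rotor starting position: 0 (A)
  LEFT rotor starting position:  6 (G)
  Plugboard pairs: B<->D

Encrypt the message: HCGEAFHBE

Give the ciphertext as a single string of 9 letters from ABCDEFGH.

Answer: AFCCEAFDG

Derivation:
Char 1 ('H'): step: R->1, L=6; H->plug->H->R->F->L->E->refl->G->L'->D->R'->A->plug->A
Char 2 ('C'): step: R->2, L=6; C->plug->C->R->F->L->E->refl->G->L'->D->R'->F->plug->F
Char 3 ('G'): step: R->3, L=6; G->plug->G->R->B->L->A->refl->B->L'->A->R'->C->plug->C
Char 4 ('E'): step: R->4, L=6; E->plug->E->R->C->L->H->refl->C->L'->E->R'->C->plug->C
Char 5 ('A'): step: R->5, L=6; A->plug->A->R->G->L->D->refl->F->L'->H->R'->E->plug->E
Char 6 ('F'): step: R->6, L=6; F->plug->F->R->E->L->C->refl->H->L'->C->R'->A->plug->A
Char 7 ('H'): step: R->7, L=6; H->plug->H->R->B->L->A->refl->B->L'->A->R'->F->plug->F
Char 8 ('B'): step: R->0, L->7 (L advanced); B->plug->D->R->C->L->F->refl->D->L'->E->R'->B->plug->D
Char 9 ('E'): step: R->1, L=7; E->plug->E->R->C->L->F->refl->D->L'->E->R'->G->plug->G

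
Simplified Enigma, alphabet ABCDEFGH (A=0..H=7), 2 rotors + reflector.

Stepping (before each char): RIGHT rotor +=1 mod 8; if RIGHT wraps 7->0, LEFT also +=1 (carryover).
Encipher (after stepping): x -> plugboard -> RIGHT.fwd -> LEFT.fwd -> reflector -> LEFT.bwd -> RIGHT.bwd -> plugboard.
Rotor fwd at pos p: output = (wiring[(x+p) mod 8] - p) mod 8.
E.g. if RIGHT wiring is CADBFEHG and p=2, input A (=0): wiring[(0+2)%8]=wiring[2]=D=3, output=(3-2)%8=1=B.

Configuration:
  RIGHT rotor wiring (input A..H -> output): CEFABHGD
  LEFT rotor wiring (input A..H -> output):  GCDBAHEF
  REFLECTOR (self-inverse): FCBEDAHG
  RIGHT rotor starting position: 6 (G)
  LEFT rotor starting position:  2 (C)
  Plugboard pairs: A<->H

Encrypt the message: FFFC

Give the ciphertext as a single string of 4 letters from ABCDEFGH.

Char 1 ('F'): step: R->7, L=2; F->plug->F->R->C->L->G->refl->H->L'->B->R'->E->plug->E
Char 2 ('F'): step: R->0, L->3 (L advanced); F->plug->F->R->H->L->A->refl->F->L'->B->R'->E->plug->E
Char 3 ('F'): step: R->1, L=3; F->plug->F->R->F->L->D->refl->E->L'->C->R'->G->plug->G
Char 4 ('C'): step: R->2, L=3; C->plug->C->R->H->L->A->refl->F->L'->B->R'->F->plug->F

Answer: EEGF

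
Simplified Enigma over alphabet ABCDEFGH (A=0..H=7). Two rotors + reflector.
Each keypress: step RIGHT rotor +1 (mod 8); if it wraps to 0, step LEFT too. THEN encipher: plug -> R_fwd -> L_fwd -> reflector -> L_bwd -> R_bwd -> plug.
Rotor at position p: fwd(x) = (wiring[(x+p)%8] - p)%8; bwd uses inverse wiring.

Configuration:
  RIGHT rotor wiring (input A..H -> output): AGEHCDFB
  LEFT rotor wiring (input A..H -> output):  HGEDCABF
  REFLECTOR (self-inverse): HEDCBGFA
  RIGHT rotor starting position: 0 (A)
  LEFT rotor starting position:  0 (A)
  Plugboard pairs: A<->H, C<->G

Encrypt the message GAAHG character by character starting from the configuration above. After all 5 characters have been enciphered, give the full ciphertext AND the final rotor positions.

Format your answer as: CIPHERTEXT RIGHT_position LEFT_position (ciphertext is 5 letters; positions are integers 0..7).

Answer: EEBFD 5 0

Derivation:
Char 1 ('G'): step: R->1, L=0; G->plug->C->R->G->L->B->refl->E->L'->C->R'->E->plug->E
Char 2 ('A'): step: R->2, L=0; A->plug->H->R->E->L->C->refl->D->L'->D->R'->E->plug->E
Char 3 ('A'): step: R->3, L=0; A->plug->H->R->B->L->G->refl->F->L'->H->R'->B->plug->B
Char 4 ('H'): step: R->4, L=0; H->plug->A->R->G->L->B->refl->E->L'->C->R'->F->plug->F
Char 5 ('G'): step: R->5, L=0; G->plug->C->R->E->L->C->refl->D->L'->D->R'->D->plug->D
Final: ciphertext=EEBFD, RIGHT=5, LEFT=0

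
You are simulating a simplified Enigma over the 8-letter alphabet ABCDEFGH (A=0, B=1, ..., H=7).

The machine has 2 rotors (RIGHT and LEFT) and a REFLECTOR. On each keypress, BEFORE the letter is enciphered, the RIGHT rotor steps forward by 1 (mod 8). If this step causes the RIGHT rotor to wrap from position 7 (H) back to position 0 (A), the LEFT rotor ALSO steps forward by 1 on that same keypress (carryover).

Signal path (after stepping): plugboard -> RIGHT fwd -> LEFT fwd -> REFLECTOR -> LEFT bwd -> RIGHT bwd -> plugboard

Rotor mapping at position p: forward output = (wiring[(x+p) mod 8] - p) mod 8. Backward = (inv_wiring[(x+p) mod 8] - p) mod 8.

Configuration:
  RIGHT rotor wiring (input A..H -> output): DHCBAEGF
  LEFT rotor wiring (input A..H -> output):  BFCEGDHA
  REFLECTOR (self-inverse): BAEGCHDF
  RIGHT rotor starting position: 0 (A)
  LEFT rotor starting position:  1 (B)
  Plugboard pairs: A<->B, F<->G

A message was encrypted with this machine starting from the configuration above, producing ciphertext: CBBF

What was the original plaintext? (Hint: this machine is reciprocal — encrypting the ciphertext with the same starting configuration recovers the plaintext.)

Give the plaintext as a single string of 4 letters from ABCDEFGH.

Char 1 ('C'): step: R->1, L=1; C->plug->C->R->A->L->E->refl->C->L'->E->R'->G->plug->F
Char 2 ('B'): step: R->2, L=1; B->plug->A->R->A->L->E->refl->C->L'->E->R'->E->plug->E
Char 3 ('B'): step: R->3, L=1; B->plug->A->R->G->L->H->refl->F->L'->D->R'->D->plug->D
Char 4 ('F'): step: R->4, L=1; F->plug->G->R->G->L->H->refl->F->L'->D->R'->F->plug->G

Answer: FEDG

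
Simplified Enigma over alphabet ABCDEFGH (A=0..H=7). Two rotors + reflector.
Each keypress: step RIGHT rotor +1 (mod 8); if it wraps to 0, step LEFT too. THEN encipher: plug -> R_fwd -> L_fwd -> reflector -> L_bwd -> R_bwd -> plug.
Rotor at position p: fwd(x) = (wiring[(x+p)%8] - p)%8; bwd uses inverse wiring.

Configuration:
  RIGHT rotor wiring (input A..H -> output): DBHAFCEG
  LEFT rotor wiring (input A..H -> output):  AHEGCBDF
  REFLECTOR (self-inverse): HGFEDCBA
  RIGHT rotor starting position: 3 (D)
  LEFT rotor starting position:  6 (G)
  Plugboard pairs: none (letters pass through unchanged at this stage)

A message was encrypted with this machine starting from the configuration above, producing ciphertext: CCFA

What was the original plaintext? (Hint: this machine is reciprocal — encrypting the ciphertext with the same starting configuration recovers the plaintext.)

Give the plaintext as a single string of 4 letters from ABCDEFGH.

Char 1 ('C'): step: R->4, L=6; C->plug->C->R->A->L->F->refl->C->L'->C->R'->D->plug->D
Char 2 ('C'): step: R->5, L=6; C->plug->C->R->B->L->H->refl->A->L'->F->R'->A->plug->A
Char 3 ('F'): step: R->6, L=6; F->plug->F->R->C->L->C->refl->F->L'->A->R'->B->plug->B
Char 4 ('A'): step: R->7, L=6; A->plug->A->R->H->L->D->refl->E->L'->G->R'->F->plug->F

Answer: DABF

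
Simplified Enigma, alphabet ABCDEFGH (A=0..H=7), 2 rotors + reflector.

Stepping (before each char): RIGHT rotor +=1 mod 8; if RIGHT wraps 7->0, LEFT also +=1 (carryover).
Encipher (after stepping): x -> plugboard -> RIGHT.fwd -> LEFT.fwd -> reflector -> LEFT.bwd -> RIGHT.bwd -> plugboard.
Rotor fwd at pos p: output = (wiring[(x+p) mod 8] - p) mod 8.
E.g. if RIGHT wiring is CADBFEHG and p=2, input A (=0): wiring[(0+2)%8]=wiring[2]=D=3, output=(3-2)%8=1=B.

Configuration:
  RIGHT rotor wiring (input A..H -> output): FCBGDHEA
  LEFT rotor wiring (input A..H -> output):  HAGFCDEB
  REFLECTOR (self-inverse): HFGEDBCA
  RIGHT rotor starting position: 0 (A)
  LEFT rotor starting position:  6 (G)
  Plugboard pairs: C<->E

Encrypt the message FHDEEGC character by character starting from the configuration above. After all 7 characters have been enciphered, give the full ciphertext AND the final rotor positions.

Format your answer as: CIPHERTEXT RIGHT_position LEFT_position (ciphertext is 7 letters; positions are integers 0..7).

Answer: BGHBDDD 7 6

Derivation:
Char 1 ('F'): step: R->1, L=6; F->plug->F->R->D->L->C->refl->G->L'->A->R'->B->plug->B
Char 2 ('H'): step: R->2, L=6; H->plug->H->R->A->L->G->refl->C->L'->D->R'->G->plug->G
Char 3 ('D'): step: R->3, L=6; D->plug->D->R->B->L->D->refl->E->L'->G->R'->H->plug->H
Char 4 ('E'): step: R->4, L=6; E->plug->C->R->A->L->G->refl->C->L'->D->R'->B->plug->B
Char 5 ('E'): step: R->5, L=6; E->plug->C->R->D->L->C->refl->G->L'->A->R'->D->plug->D
Char 6 ('G'): step: R->6, L=6; G->plug->G->R->F->L->H->refl->A->L'->E->R'->D->plug->D
Char 7 ('C'): step: R->7, L=6; C->plug->E->R->H->L->F->refl->B->L'->C->R'->D->plug->D
Final: ciphertext=BGHBDDD, RIGHT=7, LEFT=6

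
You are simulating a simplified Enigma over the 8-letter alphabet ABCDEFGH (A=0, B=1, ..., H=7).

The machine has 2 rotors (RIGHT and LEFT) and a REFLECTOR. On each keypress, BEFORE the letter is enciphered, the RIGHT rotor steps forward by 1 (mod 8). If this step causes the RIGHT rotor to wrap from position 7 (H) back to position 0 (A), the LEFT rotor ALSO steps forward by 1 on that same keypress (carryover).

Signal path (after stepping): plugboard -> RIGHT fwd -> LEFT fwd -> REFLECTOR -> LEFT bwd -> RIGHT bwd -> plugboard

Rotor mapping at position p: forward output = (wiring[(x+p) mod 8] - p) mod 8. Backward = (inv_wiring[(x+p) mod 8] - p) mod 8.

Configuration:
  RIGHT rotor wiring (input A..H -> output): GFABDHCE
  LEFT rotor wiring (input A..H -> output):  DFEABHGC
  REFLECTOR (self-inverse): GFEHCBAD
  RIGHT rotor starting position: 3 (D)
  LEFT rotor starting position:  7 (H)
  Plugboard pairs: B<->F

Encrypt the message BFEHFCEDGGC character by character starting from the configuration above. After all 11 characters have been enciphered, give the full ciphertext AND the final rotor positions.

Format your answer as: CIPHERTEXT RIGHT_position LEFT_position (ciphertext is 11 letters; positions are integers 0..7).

Char 1 ('B'): step: R->4, L=7; B->plug->F->R->B->L->E->refl->C->L'->F->R'->H->plug->H
Char 2 ('F'): step: R->5, L=7; F->plug->B->R->F->L->C->refl->E->L'->B->R'->D->plug->D
Char 3 ('E'): step: R->6, L=7; E->plug->E->R->C->L->G->refl->A->L'->G->R'->B->plug->F
Char 4 ('H'): step: R->7, L=7; H->plug->H->R->D->L->F->refl->B->L'->E->R'->F->plug->B
Char 5 ('F'): step: R->0, L->0 (L advanced); F->plug->B->R->F->L->H->refl->D->L'->A->R'->C->plug->C
Char 6 ('C'): step: R->1, L=0; C->plug->C->R->A->L->D->refl->H->L'->F->R'->H->plug->H
Char 7 ('E'): step: R->2, L=0; E->plug->E->R->A->L->D->refl->H->L'->F->R'->D->plug->D
Char 8 ('D'): step: R->3, L=0; D->plug->D->R->H->L->C->refl->E->L'->C->R'->G->plug->G
Char 9 ('G'): step: R->4, L=0; G->plug->G->R->E->L->B->refl->F->L'->B->R'->F->plug->B
Char 10 ('G'): step: R->5, L=0; G->plug->G->R->E->L->B->refl->F->L'->B->R'->D->plug->D
Char 11 ('C'): step: R->6, L=0; C->plug->C->R->A->L->D->refl->H->L'->F->R'->G->plug->G
Final: ciphertext=HDFBCHDGBDG, RIGHT=6, LEFT=0

Answer: HDFBCHDGBDG 6 0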